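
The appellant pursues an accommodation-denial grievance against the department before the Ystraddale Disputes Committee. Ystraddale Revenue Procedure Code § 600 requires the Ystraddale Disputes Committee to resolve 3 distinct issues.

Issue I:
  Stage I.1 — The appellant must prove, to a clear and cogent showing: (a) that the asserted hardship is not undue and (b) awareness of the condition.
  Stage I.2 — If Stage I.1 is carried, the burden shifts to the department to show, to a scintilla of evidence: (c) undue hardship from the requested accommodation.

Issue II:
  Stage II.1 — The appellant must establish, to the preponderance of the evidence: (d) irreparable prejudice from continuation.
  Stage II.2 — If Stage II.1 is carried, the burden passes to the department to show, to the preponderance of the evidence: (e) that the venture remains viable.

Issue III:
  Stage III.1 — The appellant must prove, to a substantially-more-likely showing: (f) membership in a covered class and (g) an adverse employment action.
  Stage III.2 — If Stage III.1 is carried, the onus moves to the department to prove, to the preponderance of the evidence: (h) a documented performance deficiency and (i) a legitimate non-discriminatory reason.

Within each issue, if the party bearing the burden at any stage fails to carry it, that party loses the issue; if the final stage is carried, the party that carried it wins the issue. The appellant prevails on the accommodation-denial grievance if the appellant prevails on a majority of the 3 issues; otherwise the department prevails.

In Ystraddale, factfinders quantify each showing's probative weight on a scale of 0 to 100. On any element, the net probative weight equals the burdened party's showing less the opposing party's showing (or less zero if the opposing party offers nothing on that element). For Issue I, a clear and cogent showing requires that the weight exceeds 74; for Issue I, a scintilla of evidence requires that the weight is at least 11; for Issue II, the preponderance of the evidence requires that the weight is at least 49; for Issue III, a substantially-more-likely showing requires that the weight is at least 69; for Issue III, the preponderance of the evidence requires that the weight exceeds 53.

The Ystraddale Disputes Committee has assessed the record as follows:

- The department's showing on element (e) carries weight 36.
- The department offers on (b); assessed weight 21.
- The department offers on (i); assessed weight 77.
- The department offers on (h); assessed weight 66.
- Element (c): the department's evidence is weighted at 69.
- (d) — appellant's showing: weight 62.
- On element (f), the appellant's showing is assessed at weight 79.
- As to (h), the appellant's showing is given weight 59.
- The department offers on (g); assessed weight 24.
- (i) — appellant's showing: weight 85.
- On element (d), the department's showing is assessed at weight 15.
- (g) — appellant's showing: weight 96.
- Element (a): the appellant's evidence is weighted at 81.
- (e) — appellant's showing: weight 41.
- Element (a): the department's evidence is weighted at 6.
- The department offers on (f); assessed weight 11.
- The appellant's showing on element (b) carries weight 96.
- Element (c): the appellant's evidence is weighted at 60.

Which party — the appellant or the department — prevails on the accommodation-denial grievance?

— Issue I —
Stage I.1 — burden on appellant; standard: a clear and cogent showing (weight exceeds 74).
    (a): 81 − 6 = 75 > 74 [met]
    (b): 96 − 21 = 75 > 74 [met]
  The appellant carries Stage I.1; the department now bears the burden.
Stage I.2 — burden on department; standard: a scintilla of evidence (weight is at least 11).
    (c): 69 − 60 = 9 < 11 [not met]
  The department does not carry Stage I.2.
The analysis ends at Stage I.2; the appellant prevails on this issue.
— Issue II —
Stage II.1 — burden on appellant; standard: the preponderance of the evidence (weight is at least 49).
    (d): 62 − 15 = 47 < 49 [not met]
  Stage II.1 not carried; the appellant fails its burden.
So the department prevails on this issue.
— Issue III —
Stage III.1 (appellant, a substantially-more-likely showing, weight is at least 69): (f) net 79−11=68 < 69 — fails; (g) net 96−24=72 ≥ 69 — meets.
  Not every element is met, so the appellant fails to carry Stage III.1.
The analysis ends at Stage III.1; the department prevails on this issue.
Per-issue: Issue I → appellant; Issue II → department; Issue III → department. The appellant must prevail on a majority of issues; overall, the department prevails.

department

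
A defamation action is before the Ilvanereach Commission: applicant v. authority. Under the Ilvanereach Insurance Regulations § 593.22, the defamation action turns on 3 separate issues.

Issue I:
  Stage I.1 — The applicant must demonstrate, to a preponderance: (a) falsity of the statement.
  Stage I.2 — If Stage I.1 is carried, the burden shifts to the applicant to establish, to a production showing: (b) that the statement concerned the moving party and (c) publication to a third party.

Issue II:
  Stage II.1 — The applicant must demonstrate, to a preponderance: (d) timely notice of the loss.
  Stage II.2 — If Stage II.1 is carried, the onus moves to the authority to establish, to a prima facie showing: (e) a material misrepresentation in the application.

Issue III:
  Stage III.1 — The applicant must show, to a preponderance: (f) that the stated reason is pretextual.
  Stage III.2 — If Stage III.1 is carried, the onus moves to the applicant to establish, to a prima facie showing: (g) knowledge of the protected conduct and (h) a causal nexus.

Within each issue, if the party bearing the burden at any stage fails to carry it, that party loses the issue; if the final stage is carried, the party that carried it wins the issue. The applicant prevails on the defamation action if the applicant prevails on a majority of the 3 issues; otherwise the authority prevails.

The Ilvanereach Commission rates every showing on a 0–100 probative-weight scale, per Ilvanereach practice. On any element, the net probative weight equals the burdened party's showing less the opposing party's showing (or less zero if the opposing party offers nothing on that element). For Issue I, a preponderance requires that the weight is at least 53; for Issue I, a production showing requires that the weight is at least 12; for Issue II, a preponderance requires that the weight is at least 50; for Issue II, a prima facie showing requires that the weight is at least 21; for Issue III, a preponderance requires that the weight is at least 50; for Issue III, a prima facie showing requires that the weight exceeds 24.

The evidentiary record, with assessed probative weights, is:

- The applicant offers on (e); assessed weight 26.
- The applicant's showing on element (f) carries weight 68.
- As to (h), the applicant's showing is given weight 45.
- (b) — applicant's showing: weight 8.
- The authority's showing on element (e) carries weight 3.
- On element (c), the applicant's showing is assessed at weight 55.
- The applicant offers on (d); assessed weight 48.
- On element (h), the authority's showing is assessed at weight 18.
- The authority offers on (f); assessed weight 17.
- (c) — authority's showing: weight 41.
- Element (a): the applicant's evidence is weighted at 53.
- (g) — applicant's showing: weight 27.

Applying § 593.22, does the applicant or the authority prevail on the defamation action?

authority

— Issue I —
Stage I.1 — burden on applicant; standard: a preponderance (weight is at least 53).
    (a): 53 ≥ 53 [met]
  Stage I.1 carried; the burden remains with the applicant.
Stage I.2 — burden on applicant; standard: a production showing (weight is at least 12).
    (b): 8 < 12 [not met]
    (c): 55 − 41 = 14 ≥ 12 [met]
  The applicant does not carry Stage I.2.
The authority prevails on this issue.
— Issue II —
Stage II.1 (applicant, a preponderance, weight is at least 50): (d) 48 < 50 — fails.
  The applicant does not carry Stage II.1.
So the authority prevails on this issue.
— Issue III —
Stage III.1 — burden on applicant; standard: a preponderance (weight is at least 50).
    (f): 68 − 17 = 51 ≥ 50 [met]
  All elements met. The applicant retains the burden for Stage III.2.
Stage III.2 — burden on applicant; standard: a prima facie showing (weight exceeds 24).
    (g): 27 > 24 [met]
    (h): 45 − 18 = 27 > 24 [met]
  The applicant carries the last stage.
With every stage satisfied, the applicant prevails on this issue.
Per-issue: Issue I → authority; Issue II → authority; Issue III → applicant. The applicant must prevail on a majority of issues; overall, the authority prevails.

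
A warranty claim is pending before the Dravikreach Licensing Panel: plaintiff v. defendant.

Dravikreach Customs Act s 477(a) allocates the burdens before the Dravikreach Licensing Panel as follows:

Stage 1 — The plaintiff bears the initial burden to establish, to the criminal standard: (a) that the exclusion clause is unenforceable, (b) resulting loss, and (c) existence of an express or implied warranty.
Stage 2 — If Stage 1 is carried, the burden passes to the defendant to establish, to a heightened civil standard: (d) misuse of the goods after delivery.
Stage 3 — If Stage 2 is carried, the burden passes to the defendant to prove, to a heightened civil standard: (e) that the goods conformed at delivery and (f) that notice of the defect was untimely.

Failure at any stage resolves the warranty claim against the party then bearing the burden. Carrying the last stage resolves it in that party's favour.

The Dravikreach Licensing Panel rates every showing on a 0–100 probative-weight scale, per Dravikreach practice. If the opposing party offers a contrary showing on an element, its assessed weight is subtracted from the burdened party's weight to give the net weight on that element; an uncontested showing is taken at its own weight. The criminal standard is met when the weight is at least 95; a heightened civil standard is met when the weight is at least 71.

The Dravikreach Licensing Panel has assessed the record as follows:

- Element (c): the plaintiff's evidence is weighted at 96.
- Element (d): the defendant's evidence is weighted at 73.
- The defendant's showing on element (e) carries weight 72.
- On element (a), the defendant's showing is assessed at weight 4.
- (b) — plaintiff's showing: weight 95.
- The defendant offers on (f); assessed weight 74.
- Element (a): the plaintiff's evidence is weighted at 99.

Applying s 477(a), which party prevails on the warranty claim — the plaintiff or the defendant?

Stage 1 — burden on plaintiff; standard: the criminal standard (weight is at least 95).
    (a): 99 − 4 = 95 ≥ 95 [met]
    (b): 95 ≥ 95 [met]
    (c): 96 ≥ 95 [met]
  Stage 1 is satisfied; the onus moves to the defendant.
Stage 2 — burden on defendant; standard: a heightened civil standard (weight is at least 71).
    (d): 73 ≥ 71 [met]
  Stage 2 carried; the burden remains with the defendant.
Stage 3 — burden on defendant; standard: a heightened civil standard (weight is at least 71).
    (e): 72 ≥ 71 [met]
    (f): 74 ≥ 71 [met]
  All elements met at the final stage.
With every stage satisfied, the defendant prevails.

defendant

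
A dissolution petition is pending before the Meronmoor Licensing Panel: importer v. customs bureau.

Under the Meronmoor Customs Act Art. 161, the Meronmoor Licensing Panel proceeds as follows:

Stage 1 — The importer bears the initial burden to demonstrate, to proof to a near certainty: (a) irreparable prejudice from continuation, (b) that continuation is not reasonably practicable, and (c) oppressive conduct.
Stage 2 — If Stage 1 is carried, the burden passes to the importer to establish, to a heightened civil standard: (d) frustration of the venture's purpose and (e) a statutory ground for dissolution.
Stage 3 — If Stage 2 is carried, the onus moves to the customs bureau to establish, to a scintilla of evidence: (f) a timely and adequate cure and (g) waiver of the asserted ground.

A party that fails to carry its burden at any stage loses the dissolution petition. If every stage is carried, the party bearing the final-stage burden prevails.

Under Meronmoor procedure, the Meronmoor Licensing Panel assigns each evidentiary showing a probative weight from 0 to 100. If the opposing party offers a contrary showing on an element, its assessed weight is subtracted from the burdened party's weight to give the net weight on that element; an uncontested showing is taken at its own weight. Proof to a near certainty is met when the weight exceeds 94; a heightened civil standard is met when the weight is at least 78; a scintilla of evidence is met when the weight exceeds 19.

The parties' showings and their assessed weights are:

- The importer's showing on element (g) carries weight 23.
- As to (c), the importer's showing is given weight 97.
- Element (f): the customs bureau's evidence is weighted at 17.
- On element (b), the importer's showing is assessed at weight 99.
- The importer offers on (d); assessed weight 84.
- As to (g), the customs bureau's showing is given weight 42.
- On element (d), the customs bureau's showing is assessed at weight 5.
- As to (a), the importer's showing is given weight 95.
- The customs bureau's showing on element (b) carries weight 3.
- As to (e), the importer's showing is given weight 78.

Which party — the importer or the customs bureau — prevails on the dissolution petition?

importer

Stage 1 — burden on importer; standard: proof to a near certainty (weight exceeds 94).
    (a): 95 > 94 [met]
    (b): 99 − 3 = 96 > 94 [met]
    (c): 97 > 94 [met]
  Stage 1 is satisfied; the importer continues to bear the burden.
Stage 2 — burden on importer; standard: a heightened civil standard (weight is at least 78).
    (d): 84 − 5 = 79 ≥ 78 [met]
    (e): 78 ≥ 78 [met]
  Stage 2 is satisfied; the onus moves to the customs bureau.
Stage 3 — burden on customs bureau; standard: a scintilla of evidence (weight exceeds 19).
    (f): 17 ≤ 19 [not met]
    (g): 42 − 23 = 19 ≤ 19 [not met]
  The customs bureau does not carry Stage 3.
So the importer prevails.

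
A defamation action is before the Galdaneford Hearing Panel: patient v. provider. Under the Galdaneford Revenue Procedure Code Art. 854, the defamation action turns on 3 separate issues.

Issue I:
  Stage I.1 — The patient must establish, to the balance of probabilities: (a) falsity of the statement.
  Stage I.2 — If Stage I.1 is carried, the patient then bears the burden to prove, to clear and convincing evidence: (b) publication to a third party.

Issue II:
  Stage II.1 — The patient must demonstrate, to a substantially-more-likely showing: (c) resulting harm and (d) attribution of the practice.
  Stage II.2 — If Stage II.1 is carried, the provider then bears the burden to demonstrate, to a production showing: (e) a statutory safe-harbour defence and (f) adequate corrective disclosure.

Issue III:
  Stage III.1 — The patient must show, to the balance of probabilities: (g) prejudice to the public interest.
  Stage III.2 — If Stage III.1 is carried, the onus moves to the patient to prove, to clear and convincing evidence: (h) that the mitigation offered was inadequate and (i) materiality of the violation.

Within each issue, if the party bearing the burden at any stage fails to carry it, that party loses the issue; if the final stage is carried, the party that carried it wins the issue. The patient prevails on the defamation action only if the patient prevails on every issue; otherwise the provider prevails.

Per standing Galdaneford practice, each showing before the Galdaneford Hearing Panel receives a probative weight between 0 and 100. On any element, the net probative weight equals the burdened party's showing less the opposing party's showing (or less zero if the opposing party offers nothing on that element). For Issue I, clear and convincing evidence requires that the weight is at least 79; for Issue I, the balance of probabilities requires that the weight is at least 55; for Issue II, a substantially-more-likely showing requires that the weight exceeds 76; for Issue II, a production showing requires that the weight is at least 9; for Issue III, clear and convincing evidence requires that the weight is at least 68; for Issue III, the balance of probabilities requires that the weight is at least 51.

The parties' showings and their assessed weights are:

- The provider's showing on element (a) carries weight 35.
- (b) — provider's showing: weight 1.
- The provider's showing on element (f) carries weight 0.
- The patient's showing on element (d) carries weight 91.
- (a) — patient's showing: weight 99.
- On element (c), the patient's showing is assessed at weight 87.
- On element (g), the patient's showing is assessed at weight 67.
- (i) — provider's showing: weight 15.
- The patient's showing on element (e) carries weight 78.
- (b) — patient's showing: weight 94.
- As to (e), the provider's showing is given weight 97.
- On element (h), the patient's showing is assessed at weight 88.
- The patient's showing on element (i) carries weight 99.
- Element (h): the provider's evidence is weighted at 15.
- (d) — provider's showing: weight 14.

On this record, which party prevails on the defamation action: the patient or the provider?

patient

— Issue I —
Stage I.1 — burden on patient; standard: the balance of probabilities (weight is at least 55).
    (a): 99 − 35 = 64 ≥ 55 [met]
  Stage I.1 carried; the burden remains with the patient.
Stage I.2 — burden on patient; standard: clear and convincing evidence (weight is at least 79).
    (b): 94 − 1 = 93 ≥ 79 [met]
  The patient carries the last stage.
Every stage carried; the patient prevails on this issue.
— Issue II —
At Stage II.1 the patient must meet a substantially-more-likely showing (weight exceeds 76): on (c) the weight is 87, > 76, so (c) meets the standard; on (d) the weight is 91 less the opposing 14 gives net 77, which does exceed 76, so (d) meets the standard.
  The patient carries Stage II.1; the provider now bears the burden.
At Stage II.2 the provider must meet a production showing (weight is at least 9): on (e) the weight is 97 less the opposing 78 gives net 19, ≥ 9, so (e) meets the standard; on (f) the weight is 0, < 9, so (f) does not meet the standard.
  The provider does not carry Stage II.2.
The analysis ends at Stage II.2; the patient prevails on this issue.
— Issue III —
Stage III.1 — burden on patient; standard: the balance of probabilities (weight is at least 51).
    (g): 67 ≥ 51 [met]
  Stage III.1 carried; the burden remains with the patient.
Stage III.2 — burden on patient; standard: clear and convincing evidence (weight is at least 68).
    (h): 88 − 15 = 73 ≥ 68 [met]
    (i): 99 − 15 = 84 ≥ 68 [met]
  Stage III.2 carried; the final stage is satisfied.
Every stage carried; the patient prevails on this issue.
Per-issue: Issue I → patient; Issue II → patient; Issue III → patient. The patient must prevail on every issue; overall, the patient prevails.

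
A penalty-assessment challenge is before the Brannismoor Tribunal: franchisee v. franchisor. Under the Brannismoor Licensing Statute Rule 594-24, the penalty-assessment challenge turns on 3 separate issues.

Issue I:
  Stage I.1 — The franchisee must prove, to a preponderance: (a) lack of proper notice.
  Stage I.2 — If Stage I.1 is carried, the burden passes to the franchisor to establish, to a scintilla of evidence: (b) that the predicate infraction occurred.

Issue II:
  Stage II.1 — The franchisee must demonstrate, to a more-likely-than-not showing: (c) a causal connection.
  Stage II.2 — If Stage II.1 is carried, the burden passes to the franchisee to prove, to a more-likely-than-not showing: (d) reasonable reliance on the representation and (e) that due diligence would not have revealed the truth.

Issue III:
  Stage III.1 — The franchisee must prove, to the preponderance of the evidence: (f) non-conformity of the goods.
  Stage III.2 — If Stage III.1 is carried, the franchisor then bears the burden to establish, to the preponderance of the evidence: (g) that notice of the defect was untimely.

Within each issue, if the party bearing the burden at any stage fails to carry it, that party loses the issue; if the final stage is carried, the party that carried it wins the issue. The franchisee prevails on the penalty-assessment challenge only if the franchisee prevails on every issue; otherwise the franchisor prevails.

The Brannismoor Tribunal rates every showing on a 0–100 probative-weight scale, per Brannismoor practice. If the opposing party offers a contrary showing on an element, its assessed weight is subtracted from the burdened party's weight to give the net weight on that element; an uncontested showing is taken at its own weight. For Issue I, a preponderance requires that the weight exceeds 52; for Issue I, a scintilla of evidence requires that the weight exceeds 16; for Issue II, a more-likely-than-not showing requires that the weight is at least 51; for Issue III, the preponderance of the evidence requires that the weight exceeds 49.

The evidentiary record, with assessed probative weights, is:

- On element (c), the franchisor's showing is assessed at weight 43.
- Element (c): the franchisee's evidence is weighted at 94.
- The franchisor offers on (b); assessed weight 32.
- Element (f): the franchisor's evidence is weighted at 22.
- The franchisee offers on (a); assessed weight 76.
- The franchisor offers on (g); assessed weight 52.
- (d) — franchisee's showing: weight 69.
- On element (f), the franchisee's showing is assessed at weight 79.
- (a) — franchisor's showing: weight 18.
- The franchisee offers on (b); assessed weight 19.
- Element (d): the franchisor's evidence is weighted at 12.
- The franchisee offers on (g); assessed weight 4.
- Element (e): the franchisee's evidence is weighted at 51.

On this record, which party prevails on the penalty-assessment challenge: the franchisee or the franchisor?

franchisee

— Issue I —
Stage I.1 (franchisee, a preponderance, weight exceeds 52): (a) net 76−18=58 > 52 — meets.
  Stage I.1 carried; the burden shifts to the franchisor.
Stage I.2 (franchisor, a scintilla of evidence, weight exceeds 16): (b) net 32−19=13 ≤ 16 — fails.
  Not every element is met, so the franchisor fails to carry Stage I.2.
The analysis ends at Stage I.2; the franchisee prevails on this issue.
— Issue II —
Stage II.1 (franchisee, a more-likely-than-not showing, weight is at least 51): (c) net 94−43=51 ≥ 51 — meets.
  Stage II.1 is satisfied; the franchisee continues to bear the burden.
Stage II.2 (franchisee, a more-likely-than-not showing, weight is at least 51): (d) net 69−12=57 ≥ 51 — meets; (e) 51 ≥ 51 — meets.
  Stage II.2 carried; the final stage is satisfied.
All stages carried — the franchisee prevails on this issue.
— Issue III —
Stage III.1 — burden on franchisee; standard: the preponderance of the evidence (weight exceeds 49).
    (f): 79 − 22 = 57 > 49 [met]
  Stage III.1 carried; the burden shifts to the franchisor.
Stage III.2 — burden on franchisor; standard: the preponderance of the evidence (weight exceeds 49).
    (g): 52 − 4 = 48 ≤ 49 [not met]
  Not every element is met, so the franchisor fails to carry Stage III.2.
So the franchisee prevails on this issue.
Per-issue: Issue I → franchisee; Issue II → franchisee; Issue III → franchisee. The franchisee must prevail on every issue; overall, the franchisee prevails.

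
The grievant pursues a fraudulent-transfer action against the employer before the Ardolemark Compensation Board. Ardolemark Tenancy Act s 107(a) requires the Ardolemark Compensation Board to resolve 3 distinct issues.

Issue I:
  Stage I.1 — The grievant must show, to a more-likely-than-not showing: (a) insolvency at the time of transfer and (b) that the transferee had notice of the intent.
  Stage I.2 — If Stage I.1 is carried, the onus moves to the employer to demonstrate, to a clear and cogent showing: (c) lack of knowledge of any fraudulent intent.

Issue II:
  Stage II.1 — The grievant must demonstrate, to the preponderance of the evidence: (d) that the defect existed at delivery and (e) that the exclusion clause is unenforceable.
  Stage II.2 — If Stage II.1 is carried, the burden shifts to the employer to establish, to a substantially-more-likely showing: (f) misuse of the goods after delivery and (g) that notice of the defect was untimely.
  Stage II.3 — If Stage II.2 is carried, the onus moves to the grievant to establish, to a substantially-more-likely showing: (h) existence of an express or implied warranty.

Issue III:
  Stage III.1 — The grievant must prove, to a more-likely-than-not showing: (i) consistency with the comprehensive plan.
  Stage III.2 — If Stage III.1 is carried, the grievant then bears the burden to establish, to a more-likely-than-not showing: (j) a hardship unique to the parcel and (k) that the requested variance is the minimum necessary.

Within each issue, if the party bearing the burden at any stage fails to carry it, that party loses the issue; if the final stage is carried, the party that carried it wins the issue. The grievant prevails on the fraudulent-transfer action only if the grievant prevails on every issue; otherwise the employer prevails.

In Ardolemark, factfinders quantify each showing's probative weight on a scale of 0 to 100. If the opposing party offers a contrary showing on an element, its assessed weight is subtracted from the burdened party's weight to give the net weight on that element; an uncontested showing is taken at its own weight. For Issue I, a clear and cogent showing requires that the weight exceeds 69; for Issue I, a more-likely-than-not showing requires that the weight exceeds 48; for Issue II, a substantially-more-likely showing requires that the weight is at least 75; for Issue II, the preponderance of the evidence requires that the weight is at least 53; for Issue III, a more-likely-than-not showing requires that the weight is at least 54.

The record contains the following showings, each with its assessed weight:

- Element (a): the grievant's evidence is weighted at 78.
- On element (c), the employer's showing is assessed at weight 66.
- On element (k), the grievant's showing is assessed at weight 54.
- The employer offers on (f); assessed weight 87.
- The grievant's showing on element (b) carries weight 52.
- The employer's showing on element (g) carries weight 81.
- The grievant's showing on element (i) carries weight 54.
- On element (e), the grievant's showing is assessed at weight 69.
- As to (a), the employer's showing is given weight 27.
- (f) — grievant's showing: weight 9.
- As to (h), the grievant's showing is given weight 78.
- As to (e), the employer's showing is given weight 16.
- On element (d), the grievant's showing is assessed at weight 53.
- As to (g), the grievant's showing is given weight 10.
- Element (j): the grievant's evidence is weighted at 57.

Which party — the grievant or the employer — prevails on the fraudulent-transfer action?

grievant

— Issue I —
Stage I.1 — burden on grievant; standard: a more-likely-than-not showing (weight exceeds 48).
    (a): 78 − 27 = 51 > 48 [met]
    (b): 52 > 48 [met]
  The grievant carries Stage I.1; the employer now bears the burden.
Stage I.2 — burden on employer; standard: a clear and cogent showing (weight exceeds 69).
    (c): 66 ≤ 69 [not met]
  Stage I.2 not carried; the employer fails its burden.
So the grievant prevails on this issue.
— Issue II —
Stage II.1 — burden on grievant; standard: the preponderance of the evidence (weight is at least 53).
    (d): 53 ≥ 53 [met]
    (e): 69 − 16 = 53 ≥ 53 [met]
  Stage II.1 is satisfied; the onus moves to the employer.
Stage II.2 — burden on employer; standard: a substantially-more-likely showing (weight is at least 75).
    (f): 87 − 9 = 78 ≥ 75 [met]
    (g): 81 − 10 = 71 < 75 [not met]
  Not every element is met, so the employer fails to carry Stage II.2.
So the grievant prevails on this issue.
— Issue III —
Stage III.1 — burden on grievant; standard: a more-likely-than-not showing (weight is at least 54).
    (i): 54 ≥ 54 [met]
  Stage III.1 is satisfied; the grievant continues to bear the burden.
Stage III.2 — burden on grievant; standard: a more-likely-than-not showing (weight is at least 54).
    (j): 57 ≥ 54 [met]
    (k): 54 ≥ 54 [met]
  All elements met at the final stage.
With every stage satisfied, the grievant prevails on this issue.
Per-issue: Issue I → grievant; Issue II → grievant; Issue III → grievant. The grievant must prevail on every issue; overall, the grievant prevails.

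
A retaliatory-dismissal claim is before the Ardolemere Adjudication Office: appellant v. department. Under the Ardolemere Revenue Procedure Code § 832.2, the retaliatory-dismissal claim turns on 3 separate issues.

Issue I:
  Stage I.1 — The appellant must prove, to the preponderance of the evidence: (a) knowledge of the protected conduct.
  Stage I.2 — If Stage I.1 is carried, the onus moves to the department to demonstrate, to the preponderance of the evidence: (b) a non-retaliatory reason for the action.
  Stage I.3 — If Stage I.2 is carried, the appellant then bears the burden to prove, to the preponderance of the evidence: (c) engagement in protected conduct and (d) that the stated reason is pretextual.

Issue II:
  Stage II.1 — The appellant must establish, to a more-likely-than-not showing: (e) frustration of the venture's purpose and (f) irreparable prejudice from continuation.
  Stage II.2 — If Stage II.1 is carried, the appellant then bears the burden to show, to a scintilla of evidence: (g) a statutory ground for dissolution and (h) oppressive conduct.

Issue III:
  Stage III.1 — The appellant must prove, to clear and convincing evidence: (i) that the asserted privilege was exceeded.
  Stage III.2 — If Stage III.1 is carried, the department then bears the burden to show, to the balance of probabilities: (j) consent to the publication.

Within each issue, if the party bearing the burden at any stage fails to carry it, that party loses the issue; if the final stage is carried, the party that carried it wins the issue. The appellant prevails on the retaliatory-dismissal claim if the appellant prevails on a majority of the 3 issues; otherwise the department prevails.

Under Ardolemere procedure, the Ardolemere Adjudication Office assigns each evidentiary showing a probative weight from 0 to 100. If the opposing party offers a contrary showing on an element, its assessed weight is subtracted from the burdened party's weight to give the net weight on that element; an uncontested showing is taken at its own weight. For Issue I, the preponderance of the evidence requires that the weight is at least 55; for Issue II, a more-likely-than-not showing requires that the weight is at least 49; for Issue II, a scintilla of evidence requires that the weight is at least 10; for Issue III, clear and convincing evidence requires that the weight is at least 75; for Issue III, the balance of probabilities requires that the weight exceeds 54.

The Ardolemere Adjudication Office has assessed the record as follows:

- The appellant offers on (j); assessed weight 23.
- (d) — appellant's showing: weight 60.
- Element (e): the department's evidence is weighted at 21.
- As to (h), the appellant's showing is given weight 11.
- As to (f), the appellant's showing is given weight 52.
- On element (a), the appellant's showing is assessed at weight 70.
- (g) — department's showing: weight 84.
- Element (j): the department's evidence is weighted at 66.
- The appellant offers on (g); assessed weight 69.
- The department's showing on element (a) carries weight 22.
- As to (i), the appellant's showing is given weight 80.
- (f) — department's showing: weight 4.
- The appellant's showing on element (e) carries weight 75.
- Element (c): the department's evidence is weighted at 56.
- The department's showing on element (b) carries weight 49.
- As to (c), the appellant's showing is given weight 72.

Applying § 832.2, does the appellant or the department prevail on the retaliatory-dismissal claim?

— Issue I —
Stage I.1 (appellant, the preponderance of the evidence, weight is at least 55): (a) net 70−22=48 < 55 — fails.
  The appellant does not carry Stage I.1.
So the department prevails on this issue.
— Issue II —
At Stage II.1 the appellant must meet a more-likely-than-not showing (weight is at least 49): on (e) the weight is 75 less the opposing 21 gives net 54, which does reach 49, so (e) meets the standard; on (f) the weight is 52 less the opposing 4 gives net 48, < 49, so (f) does not meet the standard.
  Not every element is met, so the appellant fails to carry Stage II.1.
The department prevails on this issue.
— Issue III —
Stage III.1 — burden on appellant; standard: clear and convincing evidence (weight is at least 75).
    (i): 80 ≥ 75 [met]
  The appellant carries Stage III.1; the department now bears the burden.
Stage III.2 — burden on department; standard: the balance of probabilities (weight exceeds 54).
    (j): 66 − 23 = 43 ≤ 54 [not met]
  The department does not carry Stage III.2.
So the appellant prevails on this issue.
Per-issue: Issue I → department; Issue II → department; Issue III → appellant. The appellant must prevail on a majority of issues; overall, the department prevails.

department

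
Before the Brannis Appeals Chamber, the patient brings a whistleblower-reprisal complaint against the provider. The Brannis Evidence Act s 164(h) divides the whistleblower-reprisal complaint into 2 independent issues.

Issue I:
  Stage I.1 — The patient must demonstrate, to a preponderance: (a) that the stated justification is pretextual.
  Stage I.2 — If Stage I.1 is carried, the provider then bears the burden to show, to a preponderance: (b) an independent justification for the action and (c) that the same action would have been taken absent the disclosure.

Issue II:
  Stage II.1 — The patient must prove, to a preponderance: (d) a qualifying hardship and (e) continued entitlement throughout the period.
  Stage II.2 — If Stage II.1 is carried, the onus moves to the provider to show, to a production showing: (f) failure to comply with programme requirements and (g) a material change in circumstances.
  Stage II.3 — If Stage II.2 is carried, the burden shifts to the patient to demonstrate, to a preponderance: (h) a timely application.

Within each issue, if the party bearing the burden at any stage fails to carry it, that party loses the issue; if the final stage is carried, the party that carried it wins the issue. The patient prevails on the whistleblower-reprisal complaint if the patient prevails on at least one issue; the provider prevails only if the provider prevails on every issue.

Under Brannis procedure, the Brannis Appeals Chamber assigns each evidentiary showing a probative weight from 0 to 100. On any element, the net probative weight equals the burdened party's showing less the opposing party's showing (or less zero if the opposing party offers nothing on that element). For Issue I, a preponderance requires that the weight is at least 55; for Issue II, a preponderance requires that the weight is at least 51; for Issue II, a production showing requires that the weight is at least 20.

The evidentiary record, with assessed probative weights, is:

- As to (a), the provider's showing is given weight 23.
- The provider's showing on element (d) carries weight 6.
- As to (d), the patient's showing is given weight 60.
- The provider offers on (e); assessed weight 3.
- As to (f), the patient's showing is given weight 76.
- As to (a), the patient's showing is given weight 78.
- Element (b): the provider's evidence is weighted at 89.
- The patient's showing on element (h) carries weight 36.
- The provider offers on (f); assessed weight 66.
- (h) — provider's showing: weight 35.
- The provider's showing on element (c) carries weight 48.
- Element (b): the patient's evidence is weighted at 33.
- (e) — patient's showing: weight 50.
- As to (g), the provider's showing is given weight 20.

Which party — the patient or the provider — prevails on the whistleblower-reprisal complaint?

— Issue I —
Stage I.1 (patient, a preponderance, weight is at least 55): (a) net 78−23=55 ≥ 55 — meets.
  All elements met. The burden passes to the provider.
Stage I.2 (provider, a preponderance, weight is at least 55): (b) net 89−33=56 ≥ 55 — meets; (c) 48 < 55 — fails.
  The provider does not carry Stage I.2.
The patient prevails on this issue.
— Issue II —
Stage II.1 (patient, a preponderance, weight is at least 51): (d) net 60−6=54 ≥ 51 — meets; (e) net 50−3=47 < 51 — fails.
  The patient does not carry Stage II.1.
The analysis ends at Stage II.1; the provider prevails on this issue.
Per-issue: Issue I → patient; Issue II → provider. The patient must prevail on at least one issue; overall, the patient prevails.

patient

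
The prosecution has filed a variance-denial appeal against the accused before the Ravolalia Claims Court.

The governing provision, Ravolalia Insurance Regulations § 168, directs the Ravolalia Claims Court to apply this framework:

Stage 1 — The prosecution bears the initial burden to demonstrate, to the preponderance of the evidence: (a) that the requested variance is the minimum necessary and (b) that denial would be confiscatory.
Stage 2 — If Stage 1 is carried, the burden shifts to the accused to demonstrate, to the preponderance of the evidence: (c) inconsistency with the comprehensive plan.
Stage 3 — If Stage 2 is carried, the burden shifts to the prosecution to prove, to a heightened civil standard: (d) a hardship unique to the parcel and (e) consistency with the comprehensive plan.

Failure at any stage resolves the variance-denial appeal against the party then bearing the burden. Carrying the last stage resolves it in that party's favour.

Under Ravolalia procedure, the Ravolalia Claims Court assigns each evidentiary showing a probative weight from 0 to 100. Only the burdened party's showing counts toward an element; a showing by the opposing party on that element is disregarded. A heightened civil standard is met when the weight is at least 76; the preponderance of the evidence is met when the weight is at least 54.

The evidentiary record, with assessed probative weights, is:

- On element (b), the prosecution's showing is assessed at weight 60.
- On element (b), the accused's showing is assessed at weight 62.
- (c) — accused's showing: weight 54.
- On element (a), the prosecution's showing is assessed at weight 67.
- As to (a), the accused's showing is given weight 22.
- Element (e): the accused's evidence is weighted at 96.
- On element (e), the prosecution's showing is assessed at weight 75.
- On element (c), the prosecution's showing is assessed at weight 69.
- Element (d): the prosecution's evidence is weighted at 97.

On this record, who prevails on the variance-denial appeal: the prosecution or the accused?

accused

Stage 1 — burden on prosecution; standard: the preponderance of the evidence (weight is at least 54).
    (a): 67 (accused's 22 disregarded) ≥ 54 [met]
    (b): 60 (accused's 62 disregarded) ≥ 54 [met]
  Stage 1 carried; the burden shifts to the accused.
Stage 2 — burden on accused; standard: the preponderance of the evidence (weight is at least 54).
    (c): 54 (prosecution's 69 disregarded) ≥ 54 [met]
  All elements met. The burden passes to the prosecution.
Stage 3 — burden on prosecution; standard: a heightened civil standard (weight is at least 76).
    (d): 97 ≥ 76 [met]
    (e): 75 (accused's 96 disregarded) < 76 [not met]
  Not every element is met, so the prosecution fails to carry Stage 3.
So the accused prevails.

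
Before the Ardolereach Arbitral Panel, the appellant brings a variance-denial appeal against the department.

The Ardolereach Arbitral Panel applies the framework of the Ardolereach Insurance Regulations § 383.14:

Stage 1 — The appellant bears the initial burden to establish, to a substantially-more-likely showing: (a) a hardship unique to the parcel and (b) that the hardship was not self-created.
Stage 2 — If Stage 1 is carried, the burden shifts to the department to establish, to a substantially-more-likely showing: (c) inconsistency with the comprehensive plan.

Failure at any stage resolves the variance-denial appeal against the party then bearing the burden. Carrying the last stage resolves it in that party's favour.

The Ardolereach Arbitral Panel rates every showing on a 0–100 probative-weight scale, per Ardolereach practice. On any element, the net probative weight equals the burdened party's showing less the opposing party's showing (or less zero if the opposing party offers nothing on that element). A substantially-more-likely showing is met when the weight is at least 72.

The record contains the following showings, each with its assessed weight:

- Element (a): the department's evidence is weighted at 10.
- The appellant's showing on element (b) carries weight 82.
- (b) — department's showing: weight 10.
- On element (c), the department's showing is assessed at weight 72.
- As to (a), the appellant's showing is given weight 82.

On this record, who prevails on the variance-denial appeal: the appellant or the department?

Stage 1 — burden on appellant; standard: a substantially-more-likely showing (weight is at least 72).
    (a): 82 − 10 = 72 ≥ 72 [met]
    (b): 82 − 10 = 72 ≥ 72 [met]
  Stage 1 is satisfied; the onus moves to the department.
Stage 2 — burden on department; standard: a substantially-more-likely showing (weight is at least 72).
    (c): 72 ≥ 72 [met]
  All elements met at the final stage.
Every stage carried; the department prevails.

department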